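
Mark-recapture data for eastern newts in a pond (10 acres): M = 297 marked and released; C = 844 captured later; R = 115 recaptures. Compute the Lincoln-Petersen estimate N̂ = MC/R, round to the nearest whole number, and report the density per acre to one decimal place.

density ≈ 218.0 eastern newts per acre

N̂ = 297·844/115 = 250668/115 ≈ 2179.7 → 2180
Density = N̂ / area = 2180 / 10 = 218.0 per acre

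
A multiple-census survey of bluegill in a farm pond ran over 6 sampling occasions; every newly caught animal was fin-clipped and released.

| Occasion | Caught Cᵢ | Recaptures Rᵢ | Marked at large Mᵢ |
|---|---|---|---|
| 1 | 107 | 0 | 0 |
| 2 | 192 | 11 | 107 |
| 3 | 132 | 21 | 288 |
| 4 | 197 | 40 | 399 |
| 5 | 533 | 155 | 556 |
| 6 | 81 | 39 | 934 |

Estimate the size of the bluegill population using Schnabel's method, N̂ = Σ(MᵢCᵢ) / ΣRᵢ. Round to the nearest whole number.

N ≈ 1914

Σ MᵢCᵢ = 0·107 + 107·192 + 288·132 + 399·197 + 556·533 + 934·81 = 0 + 20544 + 38016 + 78603 + 296348 + 75654 = 509165
Σ Rᵢ = 0 + 11 + 21 + 40 + 155 + 39 = 266
N̂ = 509165 / 266 ≈ 1914.2 → 1914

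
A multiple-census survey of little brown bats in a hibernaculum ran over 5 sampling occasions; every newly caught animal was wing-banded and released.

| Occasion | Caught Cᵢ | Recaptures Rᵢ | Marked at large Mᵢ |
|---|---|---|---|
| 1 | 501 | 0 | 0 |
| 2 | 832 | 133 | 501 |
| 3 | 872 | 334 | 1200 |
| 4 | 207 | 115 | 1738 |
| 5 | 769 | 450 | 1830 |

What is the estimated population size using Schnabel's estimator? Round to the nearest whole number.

Σ MᵢCᵢ = 0·501 + 501·832 + 1200·872 + 1738·207 + 1830·769 = 0 + 416832 + 1046400 + 359766 + 1407270 = 3230268
Σ Rᵢ = 0 + 133 + 334 + 115 + 450 = 1032
N̂ = 3230268 / 1032 ≈ 3130.1 → 3130

N ≈ 3130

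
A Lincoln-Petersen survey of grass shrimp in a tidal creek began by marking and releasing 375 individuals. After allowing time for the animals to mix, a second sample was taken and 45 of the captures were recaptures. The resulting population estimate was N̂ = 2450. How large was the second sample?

From N = M·C/R: C = N·R / M = 2450·45 / 375 = 110250 / 375 = 294.

C = 294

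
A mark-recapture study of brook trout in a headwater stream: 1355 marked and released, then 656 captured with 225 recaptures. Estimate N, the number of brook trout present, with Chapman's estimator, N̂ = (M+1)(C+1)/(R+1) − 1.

N = 3941

N̂ = (1355+1)(656+1)/(225+1) − 1 = 1356·657/226 − 1
= 890892/226 − 1 = 3942 − 1 = 3941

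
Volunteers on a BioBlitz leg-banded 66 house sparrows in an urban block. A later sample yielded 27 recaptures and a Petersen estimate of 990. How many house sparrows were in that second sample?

From N = M·C/R: C = N·R / M = 990·27 / 66 = 26730 / 66 = 405.

C = 405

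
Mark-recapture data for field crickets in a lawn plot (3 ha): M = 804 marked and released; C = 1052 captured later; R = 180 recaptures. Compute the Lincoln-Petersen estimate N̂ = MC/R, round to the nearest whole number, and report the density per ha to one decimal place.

N̂ = 804·1052/180 = 845808/180 ≈ 4698.9 → 4699
Density = N̂ / area = 4699 / 3 ≈ 1566.33 → 1566.3 per ha

density ≈ 1566.3 field crickets per ha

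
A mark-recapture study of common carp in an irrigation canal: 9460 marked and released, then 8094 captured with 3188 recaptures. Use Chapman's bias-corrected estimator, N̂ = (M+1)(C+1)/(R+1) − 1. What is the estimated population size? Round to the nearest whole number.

N ≈ 24,015

N̂ = (9460+1)(8094+1)/(3188+1) − 1 = 9461·8095/3189 − 1
= 76586795/3189 − 1 ≈ 24015.9 − 1 ≈ 24014.9 → 24015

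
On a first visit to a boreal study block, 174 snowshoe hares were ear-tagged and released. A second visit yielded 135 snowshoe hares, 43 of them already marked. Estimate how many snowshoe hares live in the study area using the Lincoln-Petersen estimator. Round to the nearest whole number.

Lincoln-Petersen assumes M/N = R/C, so N = M·C / R.
N = (174 × 135) / 43 = 23490 / 43 ≈ 546.3 → 546

N ≈ 546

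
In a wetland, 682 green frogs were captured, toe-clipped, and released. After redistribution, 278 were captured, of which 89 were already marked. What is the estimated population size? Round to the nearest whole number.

N ≈ 2130

If marked individuals mix randomly, R/C ≈ M/N, giving N ≈ M·C/R.
N = (682 × 278) / 89 = 189596 / 89 ≈ 2130.3 → 2130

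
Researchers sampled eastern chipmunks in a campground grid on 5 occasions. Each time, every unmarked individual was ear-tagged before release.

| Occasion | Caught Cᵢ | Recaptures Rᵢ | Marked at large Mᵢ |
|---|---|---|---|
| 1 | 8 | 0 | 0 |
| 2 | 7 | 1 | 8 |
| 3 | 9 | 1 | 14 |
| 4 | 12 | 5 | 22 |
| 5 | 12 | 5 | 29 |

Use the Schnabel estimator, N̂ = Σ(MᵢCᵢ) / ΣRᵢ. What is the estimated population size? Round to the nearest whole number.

N ≈ 66

Σ MᵢCᵢ = 0·8 + 8·7 + 14·9 + 22·12 + 29·12 = 0 + 56 + 126 + 264 + 348 = 794
Σ Rᵢ = 0 + 1 + 1 + 5 + 5 = 12
N̂ = 794 / 12 ≈ 66.2 → 66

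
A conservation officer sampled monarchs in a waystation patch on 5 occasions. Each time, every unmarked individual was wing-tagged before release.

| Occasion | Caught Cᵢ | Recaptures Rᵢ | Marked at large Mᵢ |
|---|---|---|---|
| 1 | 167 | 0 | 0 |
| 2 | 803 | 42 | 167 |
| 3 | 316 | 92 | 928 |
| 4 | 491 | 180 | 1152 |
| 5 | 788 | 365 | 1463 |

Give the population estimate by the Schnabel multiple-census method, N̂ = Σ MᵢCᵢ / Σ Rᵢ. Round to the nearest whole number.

Σ MᵢCᵢ = 0·167 + 167·803 + 928·316 + 1152·491 + 1463·788 = 0 + 134101 + 293248 + 565632 + 1152844 = 2145825
Σ Rᵢ = 0 + 42 + 92 + 180 + 365 = 679
N̂ = 2145825 / 679 ≈ 3160.3 → 3160

N ≈ 3160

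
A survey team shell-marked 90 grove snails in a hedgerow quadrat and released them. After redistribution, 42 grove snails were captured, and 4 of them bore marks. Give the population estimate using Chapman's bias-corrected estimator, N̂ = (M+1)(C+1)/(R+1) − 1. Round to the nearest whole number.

N̂ = (90+1)(42+1)/(4+1) − 1 = 91·43/5 − 1
= 3913/5 − 1 ≈ 782.6 − 1 ≈ 781.6 → 782

N ≈ 782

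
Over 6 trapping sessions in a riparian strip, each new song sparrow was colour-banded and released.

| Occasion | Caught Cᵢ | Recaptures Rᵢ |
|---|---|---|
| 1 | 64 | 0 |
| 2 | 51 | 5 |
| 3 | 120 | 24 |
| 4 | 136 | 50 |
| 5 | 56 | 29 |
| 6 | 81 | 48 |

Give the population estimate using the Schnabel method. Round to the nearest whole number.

Marked at large before each occasion: Mᵢ = Σⱼ<ᵢ (Cⱼ − Rⱼ) → M1=0, M2=64, M3=110, M4=206, M5=292, M6=319
Σ MᵢCᵢ = 0·64 + 64·51 + 110·120 + 206·136 + 292·56 + 319·81 = 0 + 3264 + 13200 + 28016 + 16352 + 25839 = 86671
Σ Rᵢ = 0 + 5 + 24 + 50 + 29 + 48 = 156
N̂ = 86671 / 156 ≈ 555.6 → 556

N ≈ 556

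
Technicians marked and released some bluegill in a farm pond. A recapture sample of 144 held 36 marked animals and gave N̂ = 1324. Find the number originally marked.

From N = M·C/R: M = N·R / C = 1324·36 / 144 = 47664 / 144 = 331.

M = 331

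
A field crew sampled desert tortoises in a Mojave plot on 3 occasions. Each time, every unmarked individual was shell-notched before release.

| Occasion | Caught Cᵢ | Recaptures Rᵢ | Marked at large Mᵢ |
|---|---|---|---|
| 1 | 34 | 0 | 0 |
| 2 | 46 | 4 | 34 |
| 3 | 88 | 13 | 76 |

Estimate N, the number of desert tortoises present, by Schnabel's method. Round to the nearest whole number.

N ≈ 485

Σ MᵢCᵢ = 0·34 + 34·46 + 76·88 = 0 + 1564 + 6688 = 8252
Σ Rᵢ = 0 + 4 + 13 = 17
N̂ = 8252 / 17 ≈ 485.4 → 485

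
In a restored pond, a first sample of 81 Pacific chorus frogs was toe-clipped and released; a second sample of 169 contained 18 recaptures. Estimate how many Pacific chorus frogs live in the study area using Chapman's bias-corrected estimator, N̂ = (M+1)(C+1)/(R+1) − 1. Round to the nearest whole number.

N ≈ 733

N̂ = (81+1)(169+1)/(18+1) − 1 = 82·170/19 − 1
= 13940/19 − 1 ≈ 733.7 − 1 ≈ 732.7 → 733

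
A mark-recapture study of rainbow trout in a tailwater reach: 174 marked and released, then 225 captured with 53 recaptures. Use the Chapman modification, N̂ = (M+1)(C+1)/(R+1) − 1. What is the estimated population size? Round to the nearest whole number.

N̂ = (174+1)(225+1)/(53+1) − 1 = 175·226/54 − 1
= 39550/54 − 1 ≈ 732.4 − 1 ≈ 731.4 → 731

N ≈ 731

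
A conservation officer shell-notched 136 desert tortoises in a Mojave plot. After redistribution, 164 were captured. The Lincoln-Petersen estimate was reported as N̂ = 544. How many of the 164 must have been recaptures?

R = 41

From N = M·C/R: R = M·C / N = 136·164 / 544 = 22304 / 544 = 41.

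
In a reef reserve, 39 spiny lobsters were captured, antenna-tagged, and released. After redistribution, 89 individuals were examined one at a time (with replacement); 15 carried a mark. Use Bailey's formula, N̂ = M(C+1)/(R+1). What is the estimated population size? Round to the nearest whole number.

N̂ = 39·(89+1)/(15+1) = 39·90/16 = 3510/16 ≈ 219.4 → 219

N ≈ 219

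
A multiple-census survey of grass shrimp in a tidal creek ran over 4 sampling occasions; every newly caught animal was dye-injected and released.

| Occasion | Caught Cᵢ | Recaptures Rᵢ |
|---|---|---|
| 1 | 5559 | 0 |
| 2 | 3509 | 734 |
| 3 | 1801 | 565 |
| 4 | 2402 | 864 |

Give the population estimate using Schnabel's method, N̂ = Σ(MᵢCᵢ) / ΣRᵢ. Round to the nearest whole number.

Marked at large before each occasion: Mᵢ = Σⱼ<ᵢ (Cⱼ − Rⱼ) → M1=0, M2=5559, M3=8334, M4=9570
Σ MᵢCᵢ = 0·5559 + 5559·3509 + 8334·1801 + 9570·2402 = 0 + 19506531 + 15009534 + 22987140 = 57503205
Σ Rᵢ = 0 + 734 + 565 + 864 = 2163
N̂ = 57503205 / 2163 ≈ 26584.9 → 26585

N ≈ 26,585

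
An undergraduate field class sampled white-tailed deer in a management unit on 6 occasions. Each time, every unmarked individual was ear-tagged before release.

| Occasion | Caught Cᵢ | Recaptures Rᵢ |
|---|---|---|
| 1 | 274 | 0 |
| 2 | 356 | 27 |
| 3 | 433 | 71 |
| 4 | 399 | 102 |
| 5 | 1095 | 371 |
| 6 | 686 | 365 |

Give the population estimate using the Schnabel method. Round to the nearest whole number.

Marked at large before each occasion: Mᵢ = Σⱼ<ᵢ (Cⱼ − Rⱼ) → M1=0, M2=274, M3=603, M4=965, M5=1262, M6=1986
Σ MᵢCᵢ = 0·274 + 274·356 + 603·433 + 965·399 + 1262·1095 + 1986·686 = 0 + 97544 + 261099 + 385035 + 1381890 + 1362396 = 3487964
Σ Rᵢ = 0 + 27 + 71 + 102 + 371 + 365 = 936
N̂ = 3487964 / 936 ≈ 3726.46 → 3726

N ≈ 3726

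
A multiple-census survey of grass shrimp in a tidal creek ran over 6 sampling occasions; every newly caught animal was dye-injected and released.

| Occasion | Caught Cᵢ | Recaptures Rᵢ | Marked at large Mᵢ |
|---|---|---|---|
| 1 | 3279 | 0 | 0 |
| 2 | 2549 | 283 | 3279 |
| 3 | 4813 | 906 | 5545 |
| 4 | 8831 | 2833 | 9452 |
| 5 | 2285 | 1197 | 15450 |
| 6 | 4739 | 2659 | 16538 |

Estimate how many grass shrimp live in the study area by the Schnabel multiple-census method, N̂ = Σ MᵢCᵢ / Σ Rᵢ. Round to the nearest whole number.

Σ MᵢCᵢ = 0·3279 + 3279·2549 + 5545·4813 + 9452·8831 + 15450·2285 + 16538·4739 = 0 + 8358171 + 26688085 + 83470612 + 35303250 + 78373582 = 232193700
Σ Rᵢ = 0 + 283 + 906 + 2833 + 1197 + 2659 = 7878
N̂ = 232193700 / 7878 ≈ 29473.7 → 29474

N ≈ 29,474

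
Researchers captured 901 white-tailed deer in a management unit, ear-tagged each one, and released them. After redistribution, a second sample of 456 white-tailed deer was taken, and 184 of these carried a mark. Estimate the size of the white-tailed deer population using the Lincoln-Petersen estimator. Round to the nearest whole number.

N ≈ 2233

The marked fraction in the recapture sample should equal the marked fraction in the population: 184/456 = 901/N.
N = (901 × 456) / 184 = 410856 / 184 ≈ 2232.9 → 2233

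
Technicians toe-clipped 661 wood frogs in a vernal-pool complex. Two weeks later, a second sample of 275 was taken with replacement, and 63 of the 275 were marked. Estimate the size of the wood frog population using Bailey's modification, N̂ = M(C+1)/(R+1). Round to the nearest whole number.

N̂ = 661·(275+1)/(63+1) = 661·276/64 = 182436/64 ≈ 2850.6 → 2851

N ≈ 2851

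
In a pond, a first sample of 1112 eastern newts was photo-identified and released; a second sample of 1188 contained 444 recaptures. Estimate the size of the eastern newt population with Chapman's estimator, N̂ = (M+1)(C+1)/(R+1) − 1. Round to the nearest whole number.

N ≈ 2973

N̂ = (1112+1)(1188+1)/(444+1) − 1 = 1113·1189/445 − 1
= 1323357/445 − 1 ≈ 2973.8 − 1 ≈ 2972.8 → 2973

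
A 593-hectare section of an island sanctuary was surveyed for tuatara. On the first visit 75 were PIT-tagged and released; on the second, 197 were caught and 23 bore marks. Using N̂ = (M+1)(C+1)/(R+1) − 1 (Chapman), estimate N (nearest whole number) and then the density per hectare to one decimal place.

density ≈ 1.1 tuatara per hectare

N̂ = 76·198/24 − 1 = 15048/24 − 1 = 626
Density = N̂ / area = 626 / 593 ≈ 1.06 → 1.1 per hectare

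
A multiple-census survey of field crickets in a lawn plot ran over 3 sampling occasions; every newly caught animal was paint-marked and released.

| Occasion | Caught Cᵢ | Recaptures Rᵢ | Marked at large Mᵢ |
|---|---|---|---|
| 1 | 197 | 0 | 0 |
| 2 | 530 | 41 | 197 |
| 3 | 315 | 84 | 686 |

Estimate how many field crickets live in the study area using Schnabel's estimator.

N = 2564

Σ MᵢCᵢ = 0·197 + 197·530 + 686·315 = 0 + 104410 + 216090 = 320500
Σ Rᵢ = 0 + 41 + 84 = 125
N̂ = 320500 / 125 = 2564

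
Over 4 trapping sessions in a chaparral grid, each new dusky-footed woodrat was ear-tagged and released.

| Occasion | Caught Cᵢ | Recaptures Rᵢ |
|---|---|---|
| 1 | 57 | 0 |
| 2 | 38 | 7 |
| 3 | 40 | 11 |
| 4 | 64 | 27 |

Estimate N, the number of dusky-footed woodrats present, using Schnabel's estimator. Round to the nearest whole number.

Marked at large before each occasion: Mᵢ = Σⱼ<ᵢ (Cⱼ − Rⱼ) → M1=0, M2=57, M3=88, M4=117
Σ MᵢCᵢ = 0·57 + 57·38 + 88·40 + 117·64 = 0 + 2166 + 3520 + 7488 = 13174
Σ Rᵢ = 0 + 7 + 11 + 27 = 45
N̂ = 13174 / 45 ≈ 292.8 → 293

N ≈ 293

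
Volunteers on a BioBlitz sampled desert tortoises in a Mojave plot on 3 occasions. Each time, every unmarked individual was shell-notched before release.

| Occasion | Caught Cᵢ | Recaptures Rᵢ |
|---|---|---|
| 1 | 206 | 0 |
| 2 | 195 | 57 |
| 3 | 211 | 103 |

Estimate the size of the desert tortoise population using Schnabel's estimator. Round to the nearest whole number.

Marked at large before each occasion: Mᵢ = Σⱼ<ᵢ (Cⱼ − Rⱼ) → M1=0, M2=206, M3=344
Σ MᵢCᵢ = 0·206 + 206·195 + 344·211 = 0 + 40170 + 72584 = 112754
Σ Rᵢ = 0 + 57 + 103 = 160
N̂ = 112754 / 160 ≈ 704.7 → 705

N ≈ 705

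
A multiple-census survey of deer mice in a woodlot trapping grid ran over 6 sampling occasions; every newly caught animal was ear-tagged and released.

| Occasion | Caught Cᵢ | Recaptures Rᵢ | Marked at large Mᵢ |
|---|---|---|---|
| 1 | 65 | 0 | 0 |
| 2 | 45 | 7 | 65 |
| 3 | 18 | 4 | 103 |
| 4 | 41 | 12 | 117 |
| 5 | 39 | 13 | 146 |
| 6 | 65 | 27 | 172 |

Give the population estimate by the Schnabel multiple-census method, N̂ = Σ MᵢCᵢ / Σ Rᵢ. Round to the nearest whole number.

Σ MᵢCᵢ = 0·65 + 65·45 + 103·18 + 117·41 + 146·39 + 172·65 = 0 + 2925 + 1854 + 4797 + 5694 + 11180 = 26450
Σ Rᵢ = 0 + 7 + 4 + 12 + 13 + 27 = 63
N̂ = 26450 / 63 ≈ 419.8 → 420

N ≈ 420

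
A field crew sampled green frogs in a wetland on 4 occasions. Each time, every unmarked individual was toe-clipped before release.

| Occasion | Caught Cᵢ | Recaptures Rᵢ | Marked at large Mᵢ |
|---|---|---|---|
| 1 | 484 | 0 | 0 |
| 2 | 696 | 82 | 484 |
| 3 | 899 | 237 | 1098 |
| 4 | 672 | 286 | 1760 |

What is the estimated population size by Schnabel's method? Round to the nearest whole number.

N ≈ 4143

Σ MᵢCᵢ = 0·484 + 484·696 + 1098·899 + 1760·672 = 0 + 336864 + 987102 + 1182720 = 2506686
Σ Rᵢ = 0 + 82 + 237 + 286 = 605
N̂ = 2506686 / 605 ≈ 4143.3 → 4143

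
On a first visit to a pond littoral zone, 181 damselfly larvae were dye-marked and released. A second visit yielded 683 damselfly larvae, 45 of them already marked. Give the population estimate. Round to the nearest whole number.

N ≈ 2747

If marked individuals mix randomly, R/C ≈ M/N, giving N ≈ M·C/R.
N = (181 × 683) / 45 = 123623 / 45 ≈ 2747.2 → 2747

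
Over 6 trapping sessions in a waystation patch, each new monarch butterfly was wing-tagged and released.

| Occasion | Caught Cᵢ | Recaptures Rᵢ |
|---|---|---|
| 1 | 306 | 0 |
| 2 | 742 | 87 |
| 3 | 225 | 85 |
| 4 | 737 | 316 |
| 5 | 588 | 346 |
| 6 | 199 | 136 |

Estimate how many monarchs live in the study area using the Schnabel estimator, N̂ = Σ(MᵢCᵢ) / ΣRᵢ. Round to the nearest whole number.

Marked at large before each occasion: Mᵢ = Σⱼ<ᵢ (Cⱼ − Rⱼ) → M1=0, M2=306, M3=961, M4=1101, M5=1522, M6=1764
Σ MᵢCᵢ = 0·306 + 306·742 + 961·225 + 1101·737 + 1522·588 + 1764·199 = 0 + 227052 + 216225 + 811437 + 894936 + 351036 = 2500686
Σ Rᵢ = 0 + 87 + 85 + 316 + 346 + 136 = 970
N̂ = 2500686 / 970 ≈ 2578.0 → 2578

N ≈ 2578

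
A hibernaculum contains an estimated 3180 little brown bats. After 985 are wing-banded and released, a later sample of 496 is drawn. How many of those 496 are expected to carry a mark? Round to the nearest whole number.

The marked fraction of the population is 985/3180, so in a sample of 496 expect C·(M/N) marked.
E[R] = 985 × 496 / 3180 = 488560 / 3180 ≈ 153.6 → 154

expected recaptures ≈ 154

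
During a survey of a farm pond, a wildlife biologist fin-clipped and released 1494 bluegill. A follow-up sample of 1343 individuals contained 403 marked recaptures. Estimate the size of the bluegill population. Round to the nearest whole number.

N = (1494 × 1343) / 403 = 2006442 / 403 ≈ 4978.8 → 4979

N ≈ 4979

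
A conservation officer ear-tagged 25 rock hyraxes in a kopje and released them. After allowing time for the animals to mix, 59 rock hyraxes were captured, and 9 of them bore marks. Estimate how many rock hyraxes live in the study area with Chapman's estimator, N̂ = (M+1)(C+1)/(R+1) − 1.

N̂ = (25+1)(59+1)/(9+1) − 1 = 26·60/10 − 1
= 1560/10 − 1 = 156 − 1 = 155

N = 155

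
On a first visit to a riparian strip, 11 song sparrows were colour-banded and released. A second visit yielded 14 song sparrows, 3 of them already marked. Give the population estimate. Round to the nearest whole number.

N ≈ 51

N = (11 × 14) / 3 = 154 / 3 ≈ 51.3 → 51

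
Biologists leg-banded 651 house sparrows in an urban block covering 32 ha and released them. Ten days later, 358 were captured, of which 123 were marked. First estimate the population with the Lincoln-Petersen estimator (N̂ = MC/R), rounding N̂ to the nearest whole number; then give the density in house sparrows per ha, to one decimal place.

density ≈ 59.2 house sparrows per ha

N̂ = 651·358/123 = 233058/123 ≈ 1894.8 → 1895
Density = N̂ / area = 1895 / 32 ≈ 59.22 → 59.2 per ha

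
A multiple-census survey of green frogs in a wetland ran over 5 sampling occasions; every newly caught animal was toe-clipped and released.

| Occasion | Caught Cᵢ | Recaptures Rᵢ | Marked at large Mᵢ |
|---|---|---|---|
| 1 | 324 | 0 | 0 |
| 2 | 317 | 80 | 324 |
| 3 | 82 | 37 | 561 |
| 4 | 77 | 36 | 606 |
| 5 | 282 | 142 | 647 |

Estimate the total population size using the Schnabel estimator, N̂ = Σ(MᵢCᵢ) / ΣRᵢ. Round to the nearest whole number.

Σ MᵢCᵢ = 0·324 + 324·317 + 561·82 + 606·77 + 647·282 = 0 + 102708 + 46002 + 46662 + 182454 = 377826
Σ Rᵢ = 0 + 80 + 37 + 36 + 142 = 295
N̂ = 377826 / 295 ≈ 1280.8 → 1281

N ≈ 1281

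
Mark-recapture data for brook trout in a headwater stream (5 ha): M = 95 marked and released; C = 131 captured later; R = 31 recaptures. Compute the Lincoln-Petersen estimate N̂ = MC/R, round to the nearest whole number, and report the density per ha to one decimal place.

density ≈ 80.2 brook trout per ha

N̂ = 95·131/31 = 12445/31 ≈ 401.45 → 401
Density = N̂ / area = 401 / 5 ≈ 80.20 → 80.2 per ha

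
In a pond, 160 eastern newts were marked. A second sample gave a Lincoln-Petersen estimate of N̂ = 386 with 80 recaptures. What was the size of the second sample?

C = 193

From N = M·C/R: C = N·R / M = 386·80 / 160 = 30880 / 160 = 193.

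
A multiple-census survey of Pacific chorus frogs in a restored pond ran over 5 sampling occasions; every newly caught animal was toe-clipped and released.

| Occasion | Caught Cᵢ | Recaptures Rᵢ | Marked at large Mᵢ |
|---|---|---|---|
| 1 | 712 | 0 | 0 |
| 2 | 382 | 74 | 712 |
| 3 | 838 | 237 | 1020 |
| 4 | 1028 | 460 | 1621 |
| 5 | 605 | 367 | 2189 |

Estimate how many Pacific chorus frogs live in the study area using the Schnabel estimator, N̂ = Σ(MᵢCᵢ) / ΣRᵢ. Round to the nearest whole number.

N ≈ 3618

Σ MᵢCᵢ = 0·712 + 712·382 + 1020·838 + 1621·1028 + 2189·605 = 0 + 271984 + 854760 + 1666388 + 1324345 = 4117477
Σ Rᵢ = 0 + 74 + 237 + 460 + 367 = 1138
N̂ = 4117477 / 1138 ≈ 3618.2 → 3618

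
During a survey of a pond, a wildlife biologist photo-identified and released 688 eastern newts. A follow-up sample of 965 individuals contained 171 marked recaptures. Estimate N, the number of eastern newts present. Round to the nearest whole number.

N ≈ 3883

If marked individuals mix randomly, R/C ≈ M/N, giving N ≈ M·C/R.
N = (688 × 965) / 171 = 663920 / 171 ≈ 3882.6 → 3883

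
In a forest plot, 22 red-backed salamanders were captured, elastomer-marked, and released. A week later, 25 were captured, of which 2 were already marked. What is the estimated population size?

N = (22 × 25) / 2 = 550 / 2 = 275

N = 275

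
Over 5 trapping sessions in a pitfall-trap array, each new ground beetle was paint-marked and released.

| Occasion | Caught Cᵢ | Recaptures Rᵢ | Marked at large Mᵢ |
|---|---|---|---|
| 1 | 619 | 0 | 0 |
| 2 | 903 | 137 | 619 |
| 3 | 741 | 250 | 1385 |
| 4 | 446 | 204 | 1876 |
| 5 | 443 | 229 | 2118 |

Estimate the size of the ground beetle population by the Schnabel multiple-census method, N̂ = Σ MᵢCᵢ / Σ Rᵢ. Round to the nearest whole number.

Σ MᵢCᵢ = 0·619 + 619·903 + 1385·741 + 1876·446 + 2118·443 = 0 + 558957 + 1026285 + 836696 + 938274 = 3360212
Σ Rᵢ = 0 + 137 + 250 + 204 + 229 = 820
N̂ = 3360212 / 820 ≈ 4097.8 → 4098

N ≈ 4098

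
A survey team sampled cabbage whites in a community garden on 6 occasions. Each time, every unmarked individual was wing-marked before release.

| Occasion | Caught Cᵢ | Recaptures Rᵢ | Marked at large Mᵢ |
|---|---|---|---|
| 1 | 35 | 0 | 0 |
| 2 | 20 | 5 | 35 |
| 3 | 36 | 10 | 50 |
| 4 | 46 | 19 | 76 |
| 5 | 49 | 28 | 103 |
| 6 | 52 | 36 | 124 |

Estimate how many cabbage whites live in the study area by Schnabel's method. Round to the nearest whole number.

Σ MᵢCᵢ = 0·35 + 35·20 + 50·36 + 76·46 + 103·49 + 124·52 = 0 + 700 + 1800 + 3496 + 5047 + 6448 = 17491
Σ Rᵢ = 0 + 5 + 10 + 19 + 28 + 36 = 98
N̂ = 17491 / 98 ≈ 178.48 → 178

N ≈ 178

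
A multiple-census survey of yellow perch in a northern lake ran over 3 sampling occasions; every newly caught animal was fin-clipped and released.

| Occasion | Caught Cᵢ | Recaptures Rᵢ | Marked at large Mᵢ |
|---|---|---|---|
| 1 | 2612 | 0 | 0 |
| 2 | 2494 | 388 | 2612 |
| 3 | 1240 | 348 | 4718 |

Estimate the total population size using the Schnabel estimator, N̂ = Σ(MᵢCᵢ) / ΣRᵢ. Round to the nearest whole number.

Σ MᵢCᵢ = 0·2612 + 2612·2494 + 4718·1240 = 0 + 6514328 + 5850320 = 12364648
Σ Rᵢ = 0 + 388 + 348 = 736
N̂ = 12364648 / 736 ≈ 16799.8 → 16800

N ≈ 16,800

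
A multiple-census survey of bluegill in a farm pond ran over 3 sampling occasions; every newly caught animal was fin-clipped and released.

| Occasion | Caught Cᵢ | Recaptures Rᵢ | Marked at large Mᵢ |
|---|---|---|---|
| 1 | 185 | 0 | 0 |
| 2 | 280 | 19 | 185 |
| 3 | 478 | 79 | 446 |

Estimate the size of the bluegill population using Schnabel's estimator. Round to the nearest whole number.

N ≈ 2704

Σ MᵢCᵢ = 0·185 + 185·280 + 446·478 = 0 + 51800 + 213188 = 264988
Σ Rᵢ = 0 + 19 + 79 = 98
N̂ = 264988 / 98 ≈ 2704.0 → 2704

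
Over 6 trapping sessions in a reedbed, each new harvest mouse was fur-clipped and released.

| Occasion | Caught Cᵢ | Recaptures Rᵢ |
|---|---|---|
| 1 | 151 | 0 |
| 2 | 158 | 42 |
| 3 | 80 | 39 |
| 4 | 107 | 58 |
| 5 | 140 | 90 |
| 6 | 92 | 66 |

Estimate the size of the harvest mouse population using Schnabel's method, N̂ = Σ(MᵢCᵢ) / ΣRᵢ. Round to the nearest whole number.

N ≈ 561

Marked at large before each occasion: Mᵢ = Σⱼ<ᵢ (Cⱼ − Rⱼ) → M1=0, M2=151, M3=267, M4=308, M5=357, M6=407
Σ MᵢCᵢ = 0·151 + 151·158 + 267·80 + 308·107 + 357·140 + 407·92 = 0 + 23858 + 21360 + 32956 + 49980 + 37444 = 165598
Σ Rᵢ = 0 + 42 + 39 + 58 + 90 + 66 = 295
N̂ = 165598 / 295 ≈ 561.3 → 561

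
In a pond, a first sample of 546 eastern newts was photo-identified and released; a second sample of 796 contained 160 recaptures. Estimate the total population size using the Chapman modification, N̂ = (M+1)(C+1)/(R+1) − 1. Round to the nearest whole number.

N ≈ 2707

N̂ = (546+1)(796+1)/(160+1) − 1 = 547·797/161 − 1
= 435959/161 − 1 ≈ 2707.8 − 1 ≈ 2706.8 → 2707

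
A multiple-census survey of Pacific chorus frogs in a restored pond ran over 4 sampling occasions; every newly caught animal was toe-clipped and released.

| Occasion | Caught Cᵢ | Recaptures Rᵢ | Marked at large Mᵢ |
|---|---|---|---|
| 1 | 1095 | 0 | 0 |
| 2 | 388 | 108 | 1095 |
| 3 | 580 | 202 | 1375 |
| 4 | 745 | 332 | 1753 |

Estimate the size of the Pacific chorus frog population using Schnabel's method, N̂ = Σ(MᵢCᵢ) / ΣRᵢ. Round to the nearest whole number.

N ≈ 3938

Σ MᵢCᵢ = 0·1095 + 1095·388 + 1375·580 + 1753·745 = 0 + 424860 + 797500 + 1305985 = 2528345
Σ Rᵢ = 0 + 108 + 202 + 332 = 642
N̂ = 2528345 / 642 ≈ 3938.2 → 3938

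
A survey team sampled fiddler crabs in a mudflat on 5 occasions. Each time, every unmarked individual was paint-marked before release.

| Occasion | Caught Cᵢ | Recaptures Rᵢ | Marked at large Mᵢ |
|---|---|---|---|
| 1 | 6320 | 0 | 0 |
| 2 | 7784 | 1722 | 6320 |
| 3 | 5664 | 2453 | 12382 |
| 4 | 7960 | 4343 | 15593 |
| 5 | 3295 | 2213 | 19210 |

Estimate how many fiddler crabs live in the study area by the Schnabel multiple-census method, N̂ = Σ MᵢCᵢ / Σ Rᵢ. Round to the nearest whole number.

N ≈ 28,585

Σ MᵢCᵢ = 0·6320 + 6320·7784 + 12382·5664 + 15593·7960 + 19210·3295 = 0 + 49194880 + 70131648 + 124120280 + 63296950 = 306743758
Σ Rᵢ = 0 + 1722 + 2453 + 4343 + 2213 = 10731
N̂ = 306743758 / 10731 ≈ 28584.8 → 28585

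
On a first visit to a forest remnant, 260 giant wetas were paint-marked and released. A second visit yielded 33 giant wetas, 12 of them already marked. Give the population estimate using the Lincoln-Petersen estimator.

N = 715

N = (260 × 33) / 12 = 8580 / 12 = 715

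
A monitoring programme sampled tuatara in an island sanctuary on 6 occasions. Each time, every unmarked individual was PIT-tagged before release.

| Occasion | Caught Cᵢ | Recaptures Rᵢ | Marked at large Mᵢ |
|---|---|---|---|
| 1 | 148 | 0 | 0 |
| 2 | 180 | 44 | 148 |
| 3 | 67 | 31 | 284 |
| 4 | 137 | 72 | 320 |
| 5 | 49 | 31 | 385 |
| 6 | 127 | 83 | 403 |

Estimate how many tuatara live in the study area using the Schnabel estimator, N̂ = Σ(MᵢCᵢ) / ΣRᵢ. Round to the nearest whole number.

Σ MᵢCᵢ = 0·148 + 148·180 + 284·67 + 320·137 + 385·49 + 403·127 = 0 + 26640 + 19028 + 43840 + 18865 + 51181 = 159554
Σ Rᵢ = 0 + 44 + 31 + 72 + 31 + 83 = 261
N̂ = 159554 / 261 ≈ 611.3 → 611

N ≈ 611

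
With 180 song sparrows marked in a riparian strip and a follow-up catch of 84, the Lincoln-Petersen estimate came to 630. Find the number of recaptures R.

From N = M·C/R: R = M·C / N = 180·84 / 630 = 15120 / 630 = 24.

R = 24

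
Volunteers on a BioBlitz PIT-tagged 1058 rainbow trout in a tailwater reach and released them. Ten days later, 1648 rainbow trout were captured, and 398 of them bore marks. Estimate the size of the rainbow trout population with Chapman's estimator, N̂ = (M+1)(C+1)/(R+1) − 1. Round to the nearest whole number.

N ≈ 4376

N̂ = (1058+1)(1648+1)/(398+1) − 1 = 1059·1649/399 − 1
= 1746291/399 − 1 ≈ 4376.7 − 1 ≈ 4375.7 → 4376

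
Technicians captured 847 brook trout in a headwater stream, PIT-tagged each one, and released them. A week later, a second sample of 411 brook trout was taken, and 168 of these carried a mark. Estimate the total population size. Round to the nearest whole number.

N = (847 × 411) / 168 = 348117 / 168 ≈ 2072.1 → 2072

N ≈ 2072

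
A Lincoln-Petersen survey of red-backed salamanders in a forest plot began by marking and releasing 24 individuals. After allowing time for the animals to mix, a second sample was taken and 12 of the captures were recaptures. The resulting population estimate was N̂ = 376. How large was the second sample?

C = 188

From N = M·C/R: C = N·R / M = 376·12 / 24 = 4512 / 24 = 188.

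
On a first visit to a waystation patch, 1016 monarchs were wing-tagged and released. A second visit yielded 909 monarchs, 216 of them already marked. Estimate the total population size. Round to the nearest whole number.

N ≈ 4276

The marked fraction in the recapture sample should equal the marked fraction in the population: 216/909 = 1016/N.
N = (1016 × 909) / 216 = 923544 / 216 ≈ 4275.7 → 4276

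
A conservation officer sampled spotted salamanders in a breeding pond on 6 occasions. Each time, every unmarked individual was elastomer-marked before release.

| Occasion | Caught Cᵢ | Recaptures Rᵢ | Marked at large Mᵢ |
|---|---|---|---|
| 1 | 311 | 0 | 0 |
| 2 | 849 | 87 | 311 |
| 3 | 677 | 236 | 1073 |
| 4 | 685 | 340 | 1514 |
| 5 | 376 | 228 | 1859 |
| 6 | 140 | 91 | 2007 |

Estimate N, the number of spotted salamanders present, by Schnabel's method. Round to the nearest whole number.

N ≈ 3063

Σ MᵢCᵢ = 0·311 + 311·849 + 1073·677 + 1514·685 + 1859·376 + 2007·140 = 0 + 264039 + 726421 + 1037090 + 698984 + 280980 = 3007514
Σ Rᵢ = 0 + 87 + 236 + 340 + 228 + 91 = 982
N̂ = 3007514 / 982 ≈ 3062.6 → 3063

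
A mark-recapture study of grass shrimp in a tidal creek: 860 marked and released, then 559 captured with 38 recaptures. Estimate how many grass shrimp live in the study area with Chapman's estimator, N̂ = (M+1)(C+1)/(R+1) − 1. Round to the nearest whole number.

N̂ = (860+1)(559+1)/(38+1) − 1 = 861·560/39 − 1
= 482160/39 − 1 ≈ 12363.1 − 1 ≈ 12362.1 → 12362

N ≈ 12,362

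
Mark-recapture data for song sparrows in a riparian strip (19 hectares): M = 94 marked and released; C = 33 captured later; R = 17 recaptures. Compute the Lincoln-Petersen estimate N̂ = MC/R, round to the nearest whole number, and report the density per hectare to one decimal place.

N̂ = 94·33/17 = 3102/17 ≈ 182.47 → 182
Density = N̂ / area = 182 / 19 ≈ 9.58 → 9.6 per hectare

density ≈ 9.6 song sparrows per hectare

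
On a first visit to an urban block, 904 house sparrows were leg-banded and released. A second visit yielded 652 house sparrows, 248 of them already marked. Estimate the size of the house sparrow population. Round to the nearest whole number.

If marked individuals mix randomly, R/C ≈ M/N, giving N ≈ M·C/R.
N = (904 × 652) / 248 = 589408 / 248 ≈ 2376.6 → 2377

N ≈ 2377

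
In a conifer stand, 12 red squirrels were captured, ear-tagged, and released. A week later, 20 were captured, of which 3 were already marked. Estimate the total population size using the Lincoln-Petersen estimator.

N = 80

N = (12 × 20) / 3 = 240 / 3 = 80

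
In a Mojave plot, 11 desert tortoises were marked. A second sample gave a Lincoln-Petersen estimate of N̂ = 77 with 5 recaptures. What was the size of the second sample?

C = 35

From N = M·C/R: C = N·R / M = 77·5 / 11 = 385 / 11 = 35.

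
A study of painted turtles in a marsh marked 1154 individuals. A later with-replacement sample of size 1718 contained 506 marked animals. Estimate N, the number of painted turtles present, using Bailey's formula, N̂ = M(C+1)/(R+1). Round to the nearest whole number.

N̂ = 1154·(1718+1)/(506+1) = 1154·1719/507 = 1983726/507 ≈ 3912.7 → 3913

N ≈ 3913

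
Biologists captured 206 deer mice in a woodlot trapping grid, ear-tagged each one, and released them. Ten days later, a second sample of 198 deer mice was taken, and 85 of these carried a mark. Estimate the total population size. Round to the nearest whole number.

N ≈ 480

Lincoln-Petersen assumes M/N = R/C, so N = M·C / R.
N = (206 × 198) / 85 = 40788 / 85 ≈ 479.9 → 480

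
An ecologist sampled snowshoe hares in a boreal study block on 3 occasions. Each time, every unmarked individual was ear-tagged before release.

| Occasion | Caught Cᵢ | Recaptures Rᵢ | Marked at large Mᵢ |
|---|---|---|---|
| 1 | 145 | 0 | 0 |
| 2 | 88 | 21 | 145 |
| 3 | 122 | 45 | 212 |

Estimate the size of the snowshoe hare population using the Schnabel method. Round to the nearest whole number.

N ≈ 585

Σ MᵢCᵢ = 0·145 + 145·88 + 212·122 = 0 + 12760 + 25864 = 38624
Σ Rᵢ = 0 + 21 + 45 = 66
N̂ = 38624 / 66 ≈ 585.2 → 585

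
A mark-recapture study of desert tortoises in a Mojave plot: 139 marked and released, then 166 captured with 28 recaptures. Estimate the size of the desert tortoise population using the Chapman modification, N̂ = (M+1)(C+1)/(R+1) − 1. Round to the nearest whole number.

N̂ = (139+1)(166+1)/(28+1) − 1 = 140·167/29 − 1
= 23380/29 − 1 ≈ 806.2 − 1 ≈ 805.2 → 805

N ≈ 805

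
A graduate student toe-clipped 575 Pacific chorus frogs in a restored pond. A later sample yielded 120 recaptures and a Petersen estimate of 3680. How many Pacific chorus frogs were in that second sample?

C = 768

From N = M·C/R: C = N·R / M = 3680·120 / 575 = 441600 / 575 = 768.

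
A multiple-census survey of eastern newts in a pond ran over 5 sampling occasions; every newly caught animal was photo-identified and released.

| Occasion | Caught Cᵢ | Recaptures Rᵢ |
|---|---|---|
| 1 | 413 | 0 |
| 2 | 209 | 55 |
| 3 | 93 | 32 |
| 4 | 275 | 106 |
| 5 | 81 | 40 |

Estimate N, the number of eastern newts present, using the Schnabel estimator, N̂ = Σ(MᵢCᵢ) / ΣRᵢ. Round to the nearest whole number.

Marked at large before each occasion: Mᵢ = Σⱼ<ᵢ (Cⱼ − Rⱼ) → M1=0, M2=413, M3=567, M4=628, M5=797
Σ MᵢCᵢ = 0·413 + 413·209 + 567·93 + 628·275 + 797·81 = 0 + 86317 + 52731 + 172700 + 64557 = 376305
Σ Rᵢ = 0 + 55 + 32 + 106 + 40 = 233
N̂ = 376305 / 233 ≈ 1615.0 → 1615

N ≈ 1615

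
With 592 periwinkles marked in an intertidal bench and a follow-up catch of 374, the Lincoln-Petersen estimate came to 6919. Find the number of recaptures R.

R = 32

From N = M·C/R: R = M·C / N = 592·374 / 6919 = 221408 / 6919 = 32.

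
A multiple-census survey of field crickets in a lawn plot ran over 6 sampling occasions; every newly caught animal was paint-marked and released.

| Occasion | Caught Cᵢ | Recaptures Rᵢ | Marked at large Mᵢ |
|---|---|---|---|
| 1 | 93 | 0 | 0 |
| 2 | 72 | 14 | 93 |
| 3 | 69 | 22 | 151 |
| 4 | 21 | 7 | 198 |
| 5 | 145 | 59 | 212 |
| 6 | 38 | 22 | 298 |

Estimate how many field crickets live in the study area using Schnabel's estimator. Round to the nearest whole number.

N ≈ 511

Σ MᵢCᵢ = 0·93 + 93·72 + 151·69 + 198·21 + 212·145 + 298·38 = 0 + 6696 + 10419 + 4158 + 30740 + 11324 = 63337
Σ Rᵢ = 0 + 14 + 22 + 7 + 59 + 22 = 124
N̂ = 63337 / 124 ≈ 510.8 → 511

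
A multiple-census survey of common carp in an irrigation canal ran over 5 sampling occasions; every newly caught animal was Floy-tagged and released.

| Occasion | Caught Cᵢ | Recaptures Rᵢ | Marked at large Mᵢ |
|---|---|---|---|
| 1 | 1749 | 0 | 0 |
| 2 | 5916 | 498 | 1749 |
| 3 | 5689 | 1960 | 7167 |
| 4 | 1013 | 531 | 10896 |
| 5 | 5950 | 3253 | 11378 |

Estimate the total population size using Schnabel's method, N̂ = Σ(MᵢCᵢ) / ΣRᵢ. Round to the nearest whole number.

N ≈ 20,804

Σ MᵢCᵢ = 0·1749 + 1749·5916 + 7167·5689 + 10896·1013 + 11378·5950 = 0 + 10347084 + 40773063 + 11037648 + 67699100 = 129856895
Σ Rᵢ = 0 + 498 + 1960 + 531 + 3253 = 6242
N̂ = 129856895 / 6242 ≈ 20803.7 → 20804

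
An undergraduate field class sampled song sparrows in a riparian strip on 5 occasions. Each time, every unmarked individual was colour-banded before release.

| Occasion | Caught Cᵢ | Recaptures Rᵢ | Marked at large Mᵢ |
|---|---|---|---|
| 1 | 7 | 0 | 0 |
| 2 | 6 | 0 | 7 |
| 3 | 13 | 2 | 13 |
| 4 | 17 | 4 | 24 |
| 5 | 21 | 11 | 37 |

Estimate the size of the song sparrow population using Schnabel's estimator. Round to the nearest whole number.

N ≈ 82

Σ MᵢCᵢ = 0·7 + 7·6 + 13·13 + 24·17 + 37·21 = 0 + 42 + 169 + 408 + 777 = 1396
Σ Rᵢ = 0 + 0 + 2 + 4 + 11 = 17
N̂ = 1396 / 17 ≈ 82.1 → 82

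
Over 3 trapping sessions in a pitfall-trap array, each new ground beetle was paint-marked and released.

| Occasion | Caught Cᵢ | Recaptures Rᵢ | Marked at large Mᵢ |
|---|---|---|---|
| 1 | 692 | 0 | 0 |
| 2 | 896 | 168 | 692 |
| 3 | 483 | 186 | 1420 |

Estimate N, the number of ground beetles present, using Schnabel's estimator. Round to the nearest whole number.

Σ MᵢCᵢ = 0·692 + 692·896 + 1420·483 = 0 + 620032 + 685860 = 1305892
Σ Rᵢ = 0 + 168 + 186 = 354
N̂ = 1305892 / 354 ≈ 3689.0 → 3689

N ≈ 3689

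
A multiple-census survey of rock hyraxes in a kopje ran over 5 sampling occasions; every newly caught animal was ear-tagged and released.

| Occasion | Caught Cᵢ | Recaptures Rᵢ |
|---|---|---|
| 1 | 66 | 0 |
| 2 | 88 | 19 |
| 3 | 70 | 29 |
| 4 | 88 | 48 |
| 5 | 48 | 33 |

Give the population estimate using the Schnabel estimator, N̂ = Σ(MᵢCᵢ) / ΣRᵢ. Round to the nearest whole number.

N ≈ 319

Marked at large before each occasion: Mᵢ = Σⱼ<ᵢ (Cⱼ − Rⱼ) → M1=0, M2=66, M3=135, M4=176, M5=216
Σ MᵢCᵢ = 0·66 + 66·88 + 135·70 + 176·88 + 216·48 = 0 + 5808 + 9450 + 15488 + 10368 = 41114
Σ Rᵢ = 0 + 19 + 29 + 48 + 33 = 129
N̂ = 41114 / 129 ≈ 318.7 → 319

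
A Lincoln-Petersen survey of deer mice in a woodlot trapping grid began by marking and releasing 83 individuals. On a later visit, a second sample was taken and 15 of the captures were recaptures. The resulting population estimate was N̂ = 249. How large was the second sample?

From N = M·C/R: C = N·R / M = 249·15 / 83 = 3735 / 83 = 45.

C = 45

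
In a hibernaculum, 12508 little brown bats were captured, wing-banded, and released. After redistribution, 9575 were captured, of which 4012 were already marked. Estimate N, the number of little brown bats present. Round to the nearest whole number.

N ≈ 29,851

The marked fraction in the recapture sample should equal the marked fraction in the population: 4012/9575 = 12508/N.
N = (12508 × 9575) / 4012 = 119764100 / 4012 ≈ 29851.47 → 29851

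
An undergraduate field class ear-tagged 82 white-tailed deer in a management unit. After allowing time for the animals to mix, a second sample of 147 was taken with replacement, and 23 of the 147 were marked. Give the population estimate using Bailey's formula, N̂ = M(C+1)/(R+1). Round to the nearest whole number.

N ≈ 506

N̂ = 82·(147+1)/(23+1) = 82·148/24 = 12136/24 ≈ 505.7 → 506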